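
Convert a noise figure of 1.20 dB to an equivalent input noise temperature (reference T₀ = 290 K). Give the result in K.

F = 10^(1.20/10) = 1.31826
T_e = (F − 1)·T₀ = (1.31826 − 1) × 290 = 92.3 K

92.3 K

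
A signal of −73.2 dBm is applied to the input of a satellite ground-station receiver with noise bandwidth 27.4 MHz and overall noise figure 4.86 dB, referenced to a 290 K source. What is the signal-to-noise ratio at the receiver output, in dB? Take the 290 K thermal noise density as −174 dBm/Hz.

Noise floor: N = −174 + 10 log₁₀(B) + NF
10 log₁₀(2.74×10⁷) = 74.38 dB
N = −174 + 74.38 + 4.86 = −94.76 dBm
SNR = P_sig − N = −73.2 − (−94.76) = 21.56 dB → 21.6 dB

21.6 dB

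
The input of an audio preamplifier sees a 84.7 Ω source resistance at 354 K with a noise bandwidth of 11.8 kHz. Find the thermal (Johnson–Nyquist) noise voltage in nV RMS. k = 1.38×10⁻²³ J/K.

140 nV

V_n = √(4kTRB)
4kTRB = 4 × 1.38×10⁻²³ × 354 × 8.47×10¹ × 1.18×10⁴ = 1.95×10⁻¹⁴ V²
V_n = √(1.95×10⁻¹⁴) = 1.40×10⁻⁷ V = 140 nV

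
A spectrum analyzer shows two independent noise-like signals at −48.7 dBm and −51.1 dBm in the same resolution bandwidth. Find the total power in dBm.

Convert to linear, add, convert back:
P₁ = 1.35×10⁻⁸ W, P₂ = 7.76×10⁻⁹ W
P_tot = 2.13×10⁻⁸ W → 10 log₁₀(P_tot / 10⁻³) = −46.7 dBm

−46.7 dBm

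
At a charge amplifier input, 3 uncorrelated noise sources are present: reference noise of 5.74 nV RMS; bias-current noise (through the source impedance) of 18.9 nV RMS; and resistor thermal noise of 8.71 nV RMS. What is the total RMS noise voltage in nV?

21.6 nV

Uncorrelated sources add in power (mean-square): V_tot = √(ΣV_i²)
V_tot = √[(5.74×10⁻⁹)² + (1.89×10⁻⁸)² + (8.71×10⁻⁹)²] = 2.16×10⁻⁸ V = 21.6 nV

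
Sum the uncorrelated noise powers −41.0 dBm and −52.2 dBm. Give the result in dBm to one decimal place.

Convert to linear, add, convert back:
P₁ = 7.94×10⁻⁸ W, P₂ = 6.03×10⁻⁹ W
P_tot = 8.55×10⁻⁸ W → 10 log₁₀(P_tot / 10⁻³) = −40.7 dBm

−40.7 dBm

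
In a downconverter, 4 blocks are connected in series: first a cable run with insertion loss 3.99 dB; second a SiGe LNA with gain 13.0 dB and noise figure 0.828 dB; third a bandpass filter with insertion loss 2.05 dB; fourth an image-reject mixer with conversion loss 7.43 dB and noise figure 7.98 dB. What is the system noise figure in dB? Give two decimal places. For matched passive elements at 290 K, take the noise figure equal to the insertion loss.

6.20 dB

Convert to linear (a loss of L dB is a gain of −L dB): F_i = 10^(NF_i/10), G_i = 10^(G_i,dB/10)
  Stage 1: F_1 = 10^(3.99/10) = 2.506, G_1 = 10^(−3.99/10) = 0.3990
  Stage 2: F_2 = 10^(0.828/10) = 1.210, G_2 = 10^(13.0/10) = 19.95
  Stage 3: F_3 = 10^(2.05/10) = 1.603, G_3 = 10^(−2.05/10) = 0.6237
  Stage 4: F_4 = 10^(7.98/10) = 6.281, G_4 = 10^(−7.43/10) = 0.1807
Friis cascade:
  F = 2.506 + (1.210 − 1)/0.3990 + (1.603 − 1)/7.962 + (6.281 − 1)/4.966 = 4.172
NF = 10 log₁₀(4.172) = 6.20 dB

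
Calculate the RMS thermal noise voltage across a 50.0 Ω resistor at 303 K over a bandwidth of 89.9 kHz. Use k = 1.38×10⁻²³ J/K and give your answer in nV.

274 nV

V_n = √(4kTRB)
4kTRB = 4 × 1.38×10⁻²³ × 303 × 5.00×10¹ × 8.99×10⁴ = 7.52×10⁻¹⁴ V²
V_n = √(7.52×10⁻¹⁴) = 2.74×10⁻⁷ V = 274 nV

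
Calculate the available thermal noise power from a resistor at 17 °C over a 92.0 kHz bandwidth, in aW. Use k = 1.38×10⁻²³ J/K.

T = 17 °C + 273.15 = 290.15 K
P_n = kTB = 1.38×10⁻²³ × 290.15 × 9.20×10⁴ = 3.68×10⁻¹⁶ W = 368 aW

368 aW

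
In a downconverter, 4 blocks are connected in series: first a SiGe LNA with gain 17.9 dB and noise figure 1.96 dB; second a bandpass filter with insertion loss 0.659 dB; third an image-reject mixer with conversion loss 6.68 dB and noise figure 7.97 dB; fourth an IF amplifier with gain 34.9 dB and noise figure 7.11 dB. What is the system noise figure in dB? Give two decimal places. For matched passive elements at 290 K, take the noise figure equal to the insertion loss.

Convert to linear (a loss of L dB is a gain of −L dB): F_i = 10^(NF_i/10), G_i = 10^(G_i,dB/10)
  Stage 1: F_1 = 10^(1.96/10) = 1.570, G_1 = 10^(17.9/10) = 61.66
  Stage 2: F_2 = 10^(0.659/10) = 1.164, G_2 = 10^(−0.659/10) = 0.8592
  Stage 3: F_3 = 10^(7.97/10) = 6.266, G_3 = 10^(−6.68/10) = 0.2148
  Stage 4: F_4 = 10^(7.11/10) = 5.140, G_4 = 10^(34.9/10) = 3090
Friis cascade:
  F = 1.570 + (1.164 − 1)/61.66 + (6.266 − 1)/52.98 + (5.140 − 1)/11.38 = 2.036
NF = 10 log₁₀(2.036) = 3.09 dB

3.09 dB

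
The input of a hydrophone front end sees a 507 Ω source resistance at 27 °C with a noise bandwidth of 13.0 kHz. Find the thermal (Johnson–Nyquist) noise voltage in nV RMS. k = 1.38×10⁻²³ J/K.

T = 27 °C + 273.15 = 300.15 K
V_n = √(4kTRB)
4kTRB = 4 × 1.38×10⁻²³ × 300.15 × 5.07×10² × 1.30×10⁴ = 1.09×10⁻¹³ V²
V_n = √(1.09×10⁻¹³) = 3.30×10⁻⁷ V = 330 nV

330 nV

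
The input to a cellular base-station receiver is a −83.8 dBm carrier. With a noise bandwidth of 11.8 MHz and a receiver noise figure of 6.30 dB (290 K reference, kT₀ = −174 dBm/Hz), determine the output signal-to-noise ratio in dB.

Noise floor: N = −174 + 10 log₁₀(B) + NF
10 log₁₀(1.18×10⁷) = 70.72 dB
N = −174 + 70.72 + 6.30 = −96.98 dBm
SNR = P_sig − N = −83.8 − (−96.98) = 13.18 dB → 13.2 dB

13.2 dB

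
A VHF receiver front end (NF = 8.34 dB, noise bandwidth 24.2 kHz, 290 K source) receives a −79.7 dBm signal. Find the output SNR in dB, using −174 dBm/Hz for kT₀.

42.1 dB

Noise floor: N = −174 + 10 log₁₀(B) + NF
10 log₁₀(2.42×10⁴) = 43.84 dB
N = −174 + 43.84 + 8.34 = −121.82 dBm
SNR = P_sig − N = −79.7 − (−121.82) = 42.12 dB → 42.1 dB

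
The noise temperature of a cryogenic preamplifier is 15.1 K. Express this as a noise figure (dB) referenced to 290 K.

0.220 dB

F = 1 + T_e/T₀ = 1 + 15.1/290 = 1.05207
NF = 10 log₁₀(1.05207) = 0.220 dB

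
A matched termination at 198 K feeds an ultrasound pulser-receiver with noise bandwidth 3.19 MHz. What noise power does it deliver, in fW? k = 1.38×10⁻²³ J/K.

P_n = kTB = 1.38×10⁻²³ × 198 × 3.19×10⁶ = 8.72×10⁻¹⁵ W = 8.72 fW

8.72 fW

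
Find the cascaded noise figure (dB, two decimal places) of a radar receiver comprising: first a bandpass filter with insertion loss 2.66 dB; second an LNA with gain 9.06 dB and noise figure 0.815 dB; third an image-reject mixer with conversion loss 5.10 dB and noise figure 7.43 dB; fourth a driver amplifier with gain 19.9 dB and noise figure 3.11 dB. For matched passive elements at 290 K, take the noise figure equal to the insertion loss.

6.06 dB

Convert to linear (a loss of L dB is a gain of −L dB): F_i = 10^(NF_i/10), G_i = 10^(G_i,dB/10)
  Stage 1: F_1 = 10^(2.66/10) = 1.845, G_1 = 10^(−2.66/10) = 0.5420
  Stage 2: F_2 = 10^(0.815/10) = 1.206, G_2 = 10^(9.06/10) = 8.054
  Stage 3: F_3 = 10^(7.43/10) = 5.534, G_3 = 10^(−5.10/10) = 0.3090
  Stage 4: F_4 = 10^(3.11/10) = 2.046, G_4 = 10^(19.9/10) = 97.72
Friis cascade:
  F = 1.845 + (1.206 − 1)/0.5420 + (5.534 − 1)/4.365 + (2.046 − 1)/1.349 = 4.040
NF = 10 log₁₀(4.040) = 6.06 dB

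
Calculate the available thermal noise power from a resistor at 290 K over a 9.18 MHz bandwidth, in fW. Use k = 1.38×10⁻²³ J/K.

36.7 fW

P_n = kTB = 1.38×10⁻²³ × 290 × 9.18×10⁶ = 3.67×10⁻¹⁴ W = 36.7 fW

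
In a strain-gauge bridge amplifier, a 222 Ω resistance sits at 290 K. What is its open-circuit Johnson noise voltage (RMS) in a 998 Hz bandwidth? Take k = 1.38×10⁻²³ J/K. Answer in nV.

59.6 nV

V_n = √(4kTRB)
4kTRB = 4 × 1.38×10⁻²³ × 290 × 2.22×10² × 9.98×10² = 3.55×10⁻¹⁵ V²
V_n = √(3.55×10⁻¹⁵) = 5.96×10⁻⁸ V = 59.6 nV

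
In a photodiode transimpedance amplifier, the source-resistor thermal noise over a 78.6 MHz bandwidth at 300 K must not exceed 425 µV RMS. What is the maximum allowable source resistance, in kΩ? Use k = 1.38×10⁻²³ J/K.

139 kΩ

Johnson–Nyquist: V_n = √(4kTRB) ⇒ R = V_n² / (4kTB)
4kTB = 4 × 1.38×10⁻²³ × 300 × 7.86×10⁷ = 1.30×10⁻¹²
R = (4.25×10⁻⁴)² / 1.30×10⁻¹² = 1.39×10⁵ Ω = 139 kΩ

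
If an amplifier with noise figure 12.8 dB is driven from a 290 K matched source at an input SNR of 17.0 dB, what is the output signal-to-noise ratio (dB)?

4.2 dB

By definition F = SNR_in/SNR_out, so in dB: SNR_out = SNR_in − NF
SNR_out = 17.0 − 12.8 = 4.2 dB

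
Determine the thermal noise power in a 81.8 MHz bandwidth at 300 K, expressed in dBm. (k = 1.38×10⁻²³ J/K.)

−94.7 dBm

P_n = kTB = 1.38×10⁻²³ × 300 × 8.18×10⁷ = 3.39×10⁻¹³ W
In dBm: 10 log₁₀(3.39×10⁻¹³ / 10⁻³) = −94.7 dBm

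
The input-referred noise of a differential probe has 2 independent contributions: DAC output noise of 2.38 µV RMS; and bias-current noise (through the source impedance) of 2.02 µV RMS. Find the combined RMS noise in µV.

3.12 µV

Uncorrelated sources add in power (mean-square): V_tot = √(ΣV_i²)
V_tot = √[(2.38×10⁻⁶)² + (2.02×10⁻⁶)²] = 3.12×10⁻⁶ V = 3.12 µV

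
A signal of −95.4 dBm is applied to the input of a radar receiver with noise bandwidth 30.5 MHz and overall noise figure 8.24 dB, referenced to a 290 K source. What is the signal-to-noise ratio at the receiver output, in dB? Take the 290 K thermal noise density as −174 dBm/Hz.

−4.5 dB

Noise floor: N = −174 + 10 log₁₀(B) + NF
10 log₁₀(3.05×10⁷) = 74.84 dB
N = −174 + 74.84 + 8.24 = −90.92 dBm
SNR = P_sig − N = −95.4 − (−90.92) = −4.48 dB → −4.5 dB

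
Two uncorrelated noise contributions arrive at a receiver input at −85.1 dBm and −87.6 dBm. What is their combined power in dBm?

Convert to linear, add, convert back:
P₁ = 3.09×10⁻¹² W, P₂ = 1.74×10⁻¹² W
P_tot = 4.83×10⁻¹² W → 10 log₁₀(P_tot / 10⁻³) = −83.2 dBm

−83.2 dBm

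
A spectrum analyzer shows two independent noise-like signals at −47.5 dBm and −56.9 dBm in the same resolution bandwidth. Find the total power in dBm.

−47.0 dBm

Convert to linear, add, convert back:
P₁ = 1.78×10⁻⁸ W, P₂ = 2.04×10⁻⁹ W
P_tot = 1.98×10⁻⁸ W → 10 log₁₀(P_tot / 10⁻³) = −47.0 dBm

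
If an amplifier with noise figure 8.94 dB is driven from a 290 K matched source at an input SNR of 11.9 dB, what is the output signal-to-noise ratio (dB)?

By definition F = SNR_in/SNR_out, so in dB: SNR_out = SNR_in − NF
SNR_out = 11.9 − 8.94 = 2.96 dB

2.96 dB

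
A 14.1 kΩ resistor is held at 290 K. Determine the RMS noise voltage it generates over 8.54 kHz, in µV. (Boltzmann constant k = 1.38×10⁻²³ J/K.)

V_n = √(4kTRB)
4kTRB = 4 × 1.38×10⁻²³ × 290 × 1.41×10⁴ × 8.54×10³ = 1.93×10⁻¹² V²
V_n = √(1.93×10⁻¹²) = 1.39×10⁻⁶ V = 1.39 µV

1.39 µV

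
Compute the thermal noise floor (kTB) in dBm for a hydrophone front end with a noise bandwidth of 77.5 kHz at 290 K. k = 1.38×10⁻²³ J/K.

−125.1 dBm

P_n = kTB = 1.38×10⁻²³ × 290 × 7.75×10⁴ = 3.10×10⁻¹⁶ W
In dBm: 10 log₁₀(3.10×10⁻¹⁶ / 10⁻³) = −125.1 dBm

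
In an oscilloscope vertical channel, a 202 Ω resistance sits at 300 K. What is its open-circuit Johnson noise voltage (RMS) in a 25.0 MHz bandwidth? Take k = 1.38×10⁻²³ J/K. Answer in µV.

9.14 µV

V_n = √(4kTRB)
4kTRB = 4 × 1.38×10⁻²³ × 300 × 2.02×10² × 2.50×10⁷ = 8.36×10⁻¹¹ V²
V_n = √(8.36×10⁻¹¹) = 9.14×10⁻⁶ V = 9.14 µV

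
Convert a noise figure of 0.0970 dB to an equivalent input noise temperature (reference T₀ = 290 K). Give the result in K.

F = 10^(0.0970/10) = 1.02259
T_e = (F − 1)·T₀ = (1.02259 − 1) × 290 = 6.55 K

6.55 K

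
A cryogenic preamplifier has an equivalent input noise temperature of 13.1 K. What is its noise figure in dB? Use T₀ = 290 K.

0.192 dB

F = 1 + T_e/T₀ = 1 + 13.1/290 = 1.04517
NF = 10 log₁₀(1.04517) = 0.192 dB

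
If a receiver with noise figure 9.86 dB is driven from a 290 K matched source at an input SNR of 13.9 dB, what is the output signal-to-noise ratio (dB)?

4.04 dB

By definition F = SNR_in/SNR_out, so in dB: SNR_out = SNR_in − NF
SNR_out = 13.9 − 9.86 = 4.04 dB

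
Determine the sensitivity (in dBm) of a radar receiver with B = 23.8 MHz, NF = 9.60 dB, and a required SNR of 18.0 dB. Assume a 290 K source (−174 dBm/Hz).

Sensitivity = −174 + 10 log₁₀(B) + NF + SNR_min
= −174 + 73.77 + 9.60 + 18.0
= −72.63 dBm → −72.6 dBm

−72.6 dBm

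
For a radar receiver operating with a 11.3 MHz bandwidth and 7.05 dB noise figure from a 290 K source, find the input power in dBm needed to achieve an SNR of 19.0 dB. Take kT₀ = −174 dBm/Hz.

−77.4 dBm

Sensitivity = −174 + 10 log₁₀(B) + NF + SNR_min
= −174 + 70.53 + 7.05 + 19.0
= −77.42 dBm → −77.4 dBm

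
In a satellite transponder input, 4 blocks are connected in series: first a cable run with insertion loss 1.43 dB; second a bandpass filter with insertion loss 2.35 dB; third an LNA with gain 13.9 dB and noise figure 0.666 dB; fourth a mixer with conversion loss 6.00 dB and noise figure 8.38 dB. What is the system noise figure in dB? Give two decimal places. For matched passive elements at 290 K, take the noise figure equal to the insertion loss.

Convert to linear (a loss of L dB is a gain of −L dB): F_i = 10^(NF_i/10), G_i = 10^(G_i,dB/10)
  Stage 1: F_1 = 10^(1.43/10) = 1.390, G_1 = 10^(−1.43/10) = 0.7194
  Stage 2: F_2 = 10^(2.35/10) = 1.718, G_2 = 10^(−2.35/10) = 0.5821
  Stage 3: F_3 = 10^(0.666/10) = 1.166, G_3 = 10^(13.9/10) = 24.55
  Stage 4: F_4 = 10^(8.38/10) = 6.887, G_4 = 10^(−6.00/10) = 0.2512
Friis cascade:
  F = 1.390 + (1.718 − 1)/0.7194 + (1.166 − 1)/0.4188 + (6.887 − 1)/10.28 = 3.356
NF = 10 log₁₀(3.356) = 5.26 dB

5.26 dB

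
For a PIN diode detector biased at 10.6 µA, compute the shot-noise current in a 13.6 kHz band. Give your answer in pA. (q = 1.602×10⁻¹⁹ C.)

215 pA

I_n = √(2qI·B)
2qI·B = 2 × 1.602×10⁻¹⁹ × 1.06×10⁻⁵ × 1.36×10⁴ = 4.62×10⁻²⁰ A²
I_n = √(4.62×10⁻²⁰) = 2.15×10⁻¹⁰ A = 215 pA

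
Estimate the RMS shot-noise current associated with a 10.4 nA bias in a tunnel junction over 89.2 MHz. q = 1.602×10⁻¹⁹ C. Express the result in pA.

545 pA

I_n = √(2qI·B)
2qI·B = 2 × 1.602×10⁻¹⁹ × 1.04×10⁻⁸ × 8.92×10⁷ = 2.97×10⁻¹⁹ A²
I_n = √(2.97×10⁻¹⁹) = 5.45×10⁻¹⁰ A = 545 pA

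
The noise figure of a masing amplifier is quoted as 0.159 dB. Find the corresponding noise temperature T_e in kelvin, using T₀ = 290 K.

F = 10^(0.159/10) = 1.03729
T_e = (F − 1)·T₀ = (1.03729 − 1) × 290 = 10.8 K

10.8 K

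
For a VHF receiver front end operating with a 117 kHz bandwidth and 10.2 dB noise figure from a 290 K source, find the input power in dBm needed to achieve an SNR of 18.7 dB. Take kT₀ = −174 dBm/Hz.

Sensitivity = −174 + 10 log₁₀(B) + NF + SNR_min
= −174 + 50.68 + 10.2 + 18.7
= −94.42 dBm → −94.4 dBm

−94.4 dBm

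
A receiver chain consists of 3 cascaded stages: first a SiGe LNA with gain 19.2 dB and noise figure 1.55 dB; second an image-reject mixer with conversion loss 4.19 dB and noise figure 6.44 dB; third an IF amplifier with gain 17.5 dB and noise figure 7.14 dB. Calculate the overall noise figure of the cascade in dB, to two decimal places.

Convert to linear (a loss of L dB is a gain of −L dB): F_i = 10^(NF_i/10), G_i = 10^(G_i,dB/10)
  Stage 1: F_1 = 10^(1.55/10) = 1.429, G_1 = 10^(19.2/10) = 83.18
  Stage 2: F_2 = 10^(6.44/10) = 4.406, G_2 = 10^(−4.19/10) = 0.3811
  Stage 3: F_3 = 10^(7.14/10) = 5.176, G_3 = 10^(17.5/10) = 56.23
Friis cascade:
  F = 1.429 + (4.406 − 1)/83.18 + (5.176 − 1)/31.70 = 1.602
NF = 10 log₁₀(1.602) = 2.05 dB

2.05 dB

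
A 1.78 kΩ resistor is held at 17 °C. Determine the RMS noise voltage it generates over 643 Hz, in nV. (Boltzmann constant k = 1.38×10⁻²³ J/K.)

T = 17 °C + 273.15 = 290.15 K
V_n = √(4kTRB)
4kTRB = 4 × 1.38×10⁻²³ × 290.15 × 1.78×10³ × 6.43×10² = 1.83×10⁻¹⁴ V²
V_n = √(1.83×10⁻¹⁴) = 1.35×10⁻⁷ V = 135 nV

135 nV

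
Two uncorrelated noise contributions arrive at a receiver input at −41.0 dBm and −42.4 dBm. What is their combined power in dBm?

−38.6 dBm

Convert to linear, add, convert back:
P₁ = 7.94×10⁻⁸ W, P₂ = 5.75×10⁻⁸ W
P_tot = 1.37×10⁻⁷ W → 10 log₁₀(P_tot / 10⁻³) = −38.6 dBm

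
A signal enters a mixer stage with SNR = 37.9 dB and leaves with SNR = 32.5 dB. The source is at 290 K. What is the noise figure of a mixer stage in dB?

5.4 dB

NF (dB) = SNR_in(dB) − SNR_out(dB) when the source is at T₀
NF = 37.9 − 32.5 = 5.4 dB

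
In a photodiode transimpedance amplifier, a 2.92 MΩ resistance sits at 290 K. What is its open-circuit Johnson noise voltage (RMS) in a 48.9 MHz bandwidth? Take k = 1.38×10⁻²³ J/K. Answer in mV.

1.51 mV

V_n = √(4kTRB)
4kTRB = 4 × 1.38×10⁻²³ × 290 × 2.92×10⁶ × 4.89×10⁷ = 2.29×10⁻⁶ V²
V_n = √(2.29×10⁻⁶) = 1.51×10⁻³ V = 1.51 mV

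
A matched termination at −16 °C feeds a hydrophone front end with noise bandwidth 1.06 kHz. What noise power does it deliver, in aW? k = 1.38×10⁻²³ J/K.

3.76 aW

T = −16 °C + 273.15 = 257.15 K
P_n = kTB = 1.38×10⁻²³ × 257.15 × 1.06×10³ = 3.76×10⁻¹⁸ W = 3.76 aW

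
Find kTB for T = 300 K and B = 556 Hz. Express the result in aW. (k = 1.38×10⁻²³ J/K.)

P_n = kTB = 1.38×10⁻²³ × 300 × 5.56×10² = 2.30×10⁻¹⁸ W = 2.30 aW

2.30 aW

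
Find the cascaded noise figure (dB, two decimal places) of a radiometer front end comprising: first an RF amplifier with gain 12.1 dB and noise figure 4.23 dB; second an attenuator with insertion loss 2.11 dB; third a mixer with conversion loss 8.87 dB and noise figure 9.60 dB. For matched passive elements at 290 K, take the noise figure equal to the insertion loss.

5.44 dB

Convert to linear (a loss of L dB is a gain of −L dB): F_i = 10^(NF_i/10), G_i = 10^(G_i,dB/10)
  Stage 1: F_1 = 10^(4.23/10) = 2.649, G_1 = 10^(12.1/10) = 16.22
  Stage 2: F_2 = 10^(2.11/10) = 1.626, G_2 = 10^(−2.11/10) = 0.6152
  Stage 3: F_3 = 10^(9.60/10) = 9.120, G_3 = 10^(−8.87/10) = 0.1297
Friis cascade:
  F = 2.649 + (1.626 − 1)/16.22 + (9.120 − 1)/9.977 = 3.501
NF = 10 log₁₀(3.501) = 5.44 dB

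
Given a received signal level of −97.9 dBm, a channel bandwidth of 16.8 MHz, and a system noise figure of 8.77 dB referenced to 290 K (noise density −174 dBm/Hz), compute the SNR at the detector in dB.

Noise floor: N = −174 + 10 log₁₀(B) + NF
10 log₁₀(1.68×10⁷) = 72.25 dB
N = −174 + 72.25 + 8.77 = −92.98 dBm
SNR = P_sig − N = −97.9 − (−92.98) = −4.92 dB → −4.9 dB

−4.9 dB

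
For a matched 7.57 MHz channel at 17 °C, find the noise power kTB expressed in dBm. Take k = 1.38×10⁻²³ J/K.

−105.2 dBm

T = 17 °C + 273.15 = 290.15 K
P_n = kTB = 1.38×10⁻²³ × 290.15 × 7.57×10⁶ = 3.03×10⁻¹⁴ W
In dBm: 10 log₁₀(3.03×10⁻¹⁴ / 10⁻³) = −105.2 dBm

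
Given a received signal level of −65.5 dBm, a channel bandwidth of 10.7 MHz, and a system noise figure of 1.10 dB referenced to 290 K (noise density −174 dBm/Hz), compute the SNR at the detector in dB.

Noise floor: N = −174 + 10 log₁₀(B) + NF
10 log₁₀(1.07×10⁷) = 70.29 dB
N = −174 + 70.29 + 1.10 = −102.61 dBm
SNR = P_sig − N = −65.5 − (−102.61) = 37.11 dB → 37.1 dB

37.1 dB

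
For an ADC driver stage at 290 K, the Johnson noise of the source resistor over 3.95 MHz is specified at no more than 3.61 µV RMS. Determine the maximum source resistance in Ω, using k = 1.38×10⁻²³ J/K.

206 Ω

Johnson–Nyquist: V_n = √(4kTRB) ⇒ R = V_n² / (4kTB)
4kTB = 4 × 1.38×10⁻²³ × 290 × 3.95×10⁶ = 6.32×10⁻¹⁴
R = (3.61×10⁻⁶)² / 6.32×10⁻¹⁴ = 2.06×10² Ω = 206 Ω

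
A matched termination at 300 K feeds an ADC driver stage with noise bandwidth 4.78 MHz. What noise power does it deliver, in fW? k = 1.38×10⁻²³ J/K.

P_n = kTB = 1.38×10⁻²³ × 300 × 4.78×10⁶ = 1.98×10⁻¹⁴ W = 19.8 fW

19.8 fW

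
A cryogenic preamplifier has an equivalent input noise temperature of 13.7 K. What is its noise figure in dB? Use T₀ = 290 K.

0.200 dB

F = 1 + T_e/T₀ = 1 + 13.7/290 = 1.04724
NF = 10 log₁₀(1.04724) = 0.200 dB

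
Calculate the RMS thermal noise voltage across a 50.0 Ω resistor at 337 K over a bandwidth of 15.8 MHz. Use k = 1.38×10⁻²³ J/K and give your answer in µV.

V_n = √(4kTRB)
4kTRB = 4 × 1.38×10⁻²³ × 337 × 5.00×10¹ × 1.58×10⁷ = 1.47×10⁻¹¹ V²
V_n = √(1.47×10⁻¹¹) = 3.83×10⁻⁶ V = 3.83 µV

3.83 µV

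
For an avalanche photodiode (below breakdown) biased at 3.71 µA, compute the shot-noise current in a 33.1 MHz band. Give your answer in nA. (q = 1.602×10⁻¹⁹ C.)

6.27 nA

I_n = √(2qI·B)
2qI·B = 2 × 1.602×10⁻¹⁹ × 3.71×10⁻⁶ × 3.31×10⁷ = 3.93×10⁻¹⁷ A²
I_n = √(3.93×10⁻¹⁷) = 6.27×10⁻⁹ A = 6.27 nA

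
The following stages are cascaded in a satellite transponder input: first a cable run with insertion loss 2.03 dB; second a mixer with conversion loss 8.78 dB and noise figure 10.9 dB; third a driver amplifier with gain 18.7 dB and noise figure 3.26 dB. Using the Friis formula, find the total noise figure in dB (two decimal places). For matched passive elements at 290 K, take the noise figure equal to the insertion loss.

Convert to linear (a loss of L dB is a gain of −L dB): F_i = 10^(NF_i/10), G_i = 10^(G_i,dB/10)
  Stage 1: F_1 = 10^(2.03/10) = 1.596, G_1 = 10^(−2.03/10) = 0.6266
  Stage 2: F_2 = 10^(10.9/10) = 12.30, G_2 = 10^(−8.78/10) = 0.1324
  Stage 3: F_3 = 10^(3.26/10) = 2.118, G_3 = 10^(18.7/10) = 74.13
Friis cascade:
  F = 1.596 + (12.30 − 1)/0.6266 + (2.118 − 1)/0.08299 = 33.11
NF = 10 log₁₀(33.11) = 15.20 dB

15.20 dB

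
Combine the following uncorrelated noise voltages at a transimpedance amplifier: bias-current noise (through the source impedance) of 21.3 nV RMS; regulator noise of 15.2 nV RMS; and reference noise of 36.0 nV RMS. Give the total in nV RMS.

Uncorrelated sources add in power (mean-square): V_tot = √(ΣV_i²)
V_tot = √[(2.13×10⁻⁸)² + (1.52×10⁻⁸)² + (3.60×10⁻⁸)²] = 4.45×10⁻⁸ V = 44.5 nV

44.5 nV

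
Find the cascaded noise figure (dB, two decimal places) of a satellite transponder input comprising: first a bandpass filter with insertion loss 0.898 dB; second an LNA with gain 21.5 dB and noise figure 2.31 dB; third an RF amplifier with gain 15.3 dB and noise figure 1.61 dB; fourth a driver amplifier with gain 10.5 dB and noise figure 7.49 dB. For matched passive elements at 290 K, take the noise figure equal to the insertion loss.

Convert to linear (a loss of L dB is a gain of −L dB): F_i = 10^(NF_i/10), G_i = 10^(G_i,dB/10)
  Stage 1: F_1 = 10^(0.898/10) = 1.230, G_1 = 10^(−0.898/10) = 0.8132
  Stage 2: F_2 = 10^(2.31/10) = 1.702, G_2 = 10^(21.5/10) = 141.3
  Stage 3: F_3 = 10^(1.61/10) = 1.449, G_3 = 10^(15.3/10) = 33.88
  Stage 4: F_4 = 10^(7.49/10) = 5.610, G_4 = 10^(10.5/10) = 11.22
Friis cascade:
  F = 1.230 + (1.702 − 1)/0.8132 + (1.449 − 1)/114.9 + (5.610 − 1)/3892 = 2.098
NF = 10 log₁₀(2.098) = 3.22 dB

3.22 dB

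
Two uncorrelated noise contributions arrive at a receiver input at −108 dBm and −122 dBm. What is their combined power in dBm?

−107.8 dBm

Convert to linear, add, convert back:
P₁ = 1.58×10⁻¹⁴ W, P₂ = 6.31×10⁻¹⁶ W
P_tot = 1.65×10⁻¹⁴ W → 10 log₁₀(P_tot / 10⁻³) = −107.8 dBm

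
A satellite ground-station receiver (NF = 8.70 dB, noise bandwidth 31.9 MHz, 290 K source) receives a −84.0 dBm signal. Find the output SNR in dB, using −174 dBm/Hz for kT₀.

Noise floor: N = −174 + 10 log₁₀(B) + NF
10 log₁₀(3.19×10⁷) = 75.04 dB
N = −174 + 75.04 + 8.70 = −90.26 dBm
SNR = P_sig − N = −84.0 − (−90.26) = 6.26 dB → 6.3 dB

6.3 dB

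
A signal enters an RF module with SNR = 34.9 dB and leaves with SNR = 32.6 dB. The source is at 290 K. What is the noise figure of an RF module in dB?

NF (dB) = SNR_in(dB) − SNR_out(dB) when the source is at T₀
NF = 34.9 − 32.6 = 2.3 dB

2.3 dB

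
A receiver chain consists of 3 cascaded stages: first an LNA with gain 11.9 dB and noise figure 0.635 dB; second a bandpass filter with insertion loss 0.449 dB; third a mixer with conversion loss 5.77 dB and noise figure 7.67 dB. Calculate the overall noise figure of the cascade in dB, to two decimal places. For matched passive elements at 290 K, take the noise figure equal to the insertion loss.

1.79 dB

Convert to linear (a loss of L dB is a gain of −L dB): F_i = 10^(NF_i/10), G_i = 10^(G_i,dB/10)
  Stage 1: F_1 = 10^(0.635/10) = 1.157, G_1 = 10^(11.9/10) = 15.49
  Stage 2: F_2 = 10^(0.449/10) = 1.109, G_2 = 10^(−0.449/10) = 0.9018
  Stage 3: F_3 = 10^(7.67/10) = 5.848, G_3 = 10^(−5.77/10) = 0.2649
Friis cascade:
  F = 1.157 + (1.109 − 1)/15.49 + (5.848 − 1)/13.97 = 1.512
NF = 10 log₁₀(1.512) = 1.79 dB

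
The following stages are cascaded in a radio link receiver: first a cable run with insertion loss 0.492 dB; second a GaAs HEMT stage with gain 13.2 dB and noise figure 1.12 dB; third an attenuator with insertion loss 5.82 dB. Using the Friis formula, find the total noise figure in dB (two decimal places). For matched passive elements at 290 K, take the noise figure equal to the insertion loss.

2.04 dB

Convert to linear (a loss of L dB is a gain of −L dB): F_i = 10^(NF_i/10), G_i = 10^(G_i,dB/10)
  Stage 1: F_1 = 10^(0.492/10) = 1.120, G_1 = 10^(−0.492/10) = 0.8929
  Stage 2: F_2 = 10^(1.12/10) = 1.294, G_2 = 10^(13.2/10) = 20.89
  Stage 3: F_3 = 10^(5.82/10) = 3.819, G_3 = 10^(−5.82/10) = 0.2618
Friis cascade:
  F = 1.120 + (1.294 − 1)/0.8929 + (3.819 − 1)/18.66 = 1.601
NF = 10 log₁₀(1.601) = 2.04 dB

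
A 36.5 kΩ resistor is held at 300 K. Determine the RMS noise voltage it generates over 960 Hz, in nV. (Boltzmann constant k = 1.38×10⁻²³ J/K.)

V_n = √(4kTRB)
4kTRB = 4 × 1.38×10⁻²³ × 300 × 3.65×10⁴ × 9.60×10² = 5.80×10⁻¹³ V²
V_n = √(5.80×10⁻¹³) = 7.62×10⁻⁷ V = 762 nV

762 nV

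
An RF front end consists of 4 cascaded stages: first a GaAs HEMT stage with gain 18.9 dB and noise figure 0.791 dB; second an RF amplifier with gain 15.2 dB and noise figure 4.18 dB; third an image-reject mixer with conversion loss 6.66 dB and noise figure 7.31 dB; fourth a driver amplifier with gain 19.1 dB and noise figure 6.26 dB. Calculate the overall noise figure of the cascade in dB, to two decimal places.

Convert to linear (a loss of L dB is a gain of −L dB): F_i = 10^(NF_i/10), G_i = 10^(G_i,dB/10)
  Stage 1: F_1 = 10^(0.791/10) = 1.200, G_1 = 10^(18.9/10) = 77.62
  Stage 2: F_2 = 10^(4.18/10) = 2.618, G_2 = 10^(15.2/10) = 33.11
  Stage 3: F_3 = 10^(7.31/10) = 5.383, G_3 = 10^(−6.66/10) = 0.2158
  Stage 4: F_4 = 10^(6.26/10) = 4.227, G_4 = 10^(19.1/10) = 81.28
Friis cascade:
  F = 1.200 + (2.618 − 1)/77.62 + (5.383 − 1)/2570 + (4.227 − 1)/554.6 = 1.228
NF = 10 log₁₀(1.228) = 0.89 dB

0.89 dB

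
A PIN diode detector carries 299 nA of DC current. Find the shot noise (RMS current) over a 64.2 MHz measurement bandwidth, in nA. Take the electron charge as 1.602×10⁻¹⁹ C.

I_n = √(2qI·B)
2qI·B = 2 × 1.602×10⁻¹⁹ × 2.99×10⁻⁷ × 6.42×10⁷ = 6.15×10⁻¹⁸ A²
I_n = √(6.15×10⁻¹⁸) = 2.48×10⁻⁹ A = 2.48 nA

2.48 nA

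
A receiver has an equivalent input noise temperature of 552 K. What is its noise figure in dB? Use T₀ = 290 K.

4.63 dB

F = 1 + T_e/T₀ = 1 + 552/290 = 2.90345
NF = 10 log₁₀(2.90345) = 4.63 dB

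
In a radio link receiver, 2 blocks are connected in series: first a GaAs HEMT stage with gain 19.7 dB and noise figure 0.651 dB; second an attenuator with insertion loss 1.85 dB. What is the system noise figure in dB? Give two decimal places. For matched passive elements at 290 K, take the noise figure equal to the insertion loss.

0.67 dB

Convert to linear (a loss of L dB is a gain of −L dB): F_i = 10^(NF_i/10), G_i = 10^(G_i,dB/10)
  Stage 1: F_1 = 10^(0.651/10) = 1.162, G_1 = 10^(19.7/10) = 93.33
  Stage 2: F_2 = 10^(1.85/10) = 1.531, G_2 = 10^(−1.85/10) = 0.6531
Friis cascade:
  F = 1.162 + (1.531 − 1)/93.33 = 1.167
NF = 10 log₁₀(1.167) = 0.67 dB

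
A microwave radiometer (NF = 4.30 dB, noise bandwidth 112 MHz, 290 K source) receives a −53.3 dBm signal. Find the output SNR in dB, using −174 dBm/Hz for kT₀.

Noise floor: N = −174 + 10 log₁₀(B) + NF
10 log₁₀(1.12×10⁸) = 80.49 dB
N = −174 + 80.49 + 4.30 = −89.21 dBm
SNR = P_sig − N = −53.3 − (−89.21) = 35.91 dB → 35.9 dB

35.9 dB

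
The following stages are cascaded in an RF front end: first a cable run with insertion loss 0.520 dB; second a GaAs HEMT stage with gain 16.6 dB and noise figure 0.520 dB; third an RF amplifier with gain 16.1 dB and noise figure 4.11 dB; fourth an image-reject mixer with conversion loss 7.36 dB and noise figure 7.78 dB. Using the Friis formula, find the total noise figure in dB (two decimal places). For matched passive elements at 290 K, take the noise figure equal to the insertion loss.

Convert to linear (a loss of L dB is a gain of −L dB): F_i = 10^(NF_i/10), G_i = 10^(G_i,dB/10)
  Stage 1: F_1 = 10^(0.520/10) = 1.127, G_1 = 10^(−0.520/10) = 0.8872
  Stage 2: F_2 = 10^(0.520/10) = 1.127, G_2 = 10^(16.6/10) = 45.71
  Stage 3: F_3 = 10^(4.11/10) = 2.576, G_3 = 10^(16.1/10) = 40.74
  Stage 4: F_4 = 10^(7.78/10) = 5.998, G_4 = 10^(−7.36/10) = 0.1837
Friis cascade:
  F = 1.127 + (1.127 − 1)/0.8872 + (2.576 − 1)/40.55 + (5.998 − 1)/1652 = 1.312
NF = 10 log₁₀(1.312) = 1.18 dB

1.18 dB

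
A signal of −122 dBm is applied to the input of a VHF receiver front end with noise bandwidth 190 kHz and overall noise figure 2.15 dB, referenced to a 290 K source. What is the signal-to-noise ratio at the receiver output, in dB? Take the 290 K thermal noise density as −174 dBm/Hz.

−2.9 dB

Noise floor: N = −174 + 10 log₁₀(B) + NF
10 log₁₀(1.90×10⁵) = 52.79 dB
N = −174 + 52.79 + 2.15 = −119.06 dBm
SNR = P_sig − N = −122 − (−119.06) = −2.94 dB → −2.9 dB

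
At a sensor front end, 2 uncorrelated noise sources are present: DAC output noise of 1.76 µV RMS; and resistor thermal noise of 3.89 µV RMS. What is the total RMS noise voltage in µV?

Uncorrelated sources add in power (mean-square): V_tot = √(ΣV_i²)
V_tot = √[(1.76×10⁻⁶)² + (3.89×10⁻⁶)²] = 4.27×10⁻⁶ V = 4.27 µV

4.27 µV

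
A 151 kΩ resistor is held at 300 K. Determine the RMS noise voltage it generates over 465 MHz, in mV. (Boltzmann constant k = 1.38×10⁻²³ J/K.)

1.08 mV

V_n = √(4kTRB)
4kTRB = 4 × 1.38×10⁻²³ × 300 × 1.51×10⁵ × 4.65×10⁸ = 1.16×10⁻⁶ V²
V_n = √(1.16×10⁻⁶) = 1.08×10⁻³ V = 1.08 mV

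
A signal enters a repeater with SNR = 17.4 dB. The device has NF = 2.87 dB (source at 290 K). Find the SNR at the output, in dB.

By definition F = SNR_in/SNR_out, so in dB: SNR_out = SNR_in − NF
SNR_out = 17.4 − 2.87 = 14.53 dB

14.53 dB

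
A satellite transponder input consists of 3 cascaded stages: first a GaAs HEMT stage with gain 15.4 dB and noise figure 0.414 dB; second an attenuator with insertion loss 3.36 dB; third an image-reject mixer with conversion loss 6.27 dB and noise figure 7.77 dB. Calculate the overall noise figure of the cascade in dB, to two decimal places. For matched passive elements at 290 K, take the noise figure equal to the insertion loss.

1.60 dB

Convert to linear (a loss of L dB is a gain of −L dB): F_i = 10^(NF_i/10), G_i = 10^(G_i,dB/10)
  Stage 1: F_1 = 10^(0.414/10) = 1.100, G_1 = 10^(15.4/10) = 34.67
  Stage 2: F_2 = 10^(3.36/10) = 2.168, G_2 = 10^(−3.36/10) = 0.4613
  Stage 3: F_3 = 10^(7.77/10) = 5.984, G_3 = 10^(−6.27/10) = 0.2360
Friis cascade:
  F = 1.100 + (2.168 − 1)/34.67 + (5.984 − 1)/16.00 = 1.445
NF = 10 log₁₀(1.445) = 1.60 dB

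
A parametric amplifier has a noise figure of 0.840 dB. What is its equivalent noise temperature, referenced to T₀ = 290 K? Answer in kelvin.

61.9 K

F = 10^(0.840/10) = 1.21339
T_e = (F − 1)·T₀ = (1.21339 − 1) × 290 = 61.9 K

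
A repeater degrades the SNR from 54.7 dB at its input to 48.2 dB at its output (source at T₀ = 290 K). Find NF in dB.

NF (dB) = SNR_in(dB) − SNR_out(dB) when the source is at T₀
NF = 54.7 − 48.2 = 6.5 dB

6.5 dB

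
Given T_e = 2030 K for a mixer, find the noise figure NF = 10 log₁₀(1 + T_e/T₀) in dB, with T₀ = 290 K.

F = 1 + T_e/T₀ = 1 + 2030/290 = 8
NF = 10 log₁₀(8) = 9.03 dB

9.03 dB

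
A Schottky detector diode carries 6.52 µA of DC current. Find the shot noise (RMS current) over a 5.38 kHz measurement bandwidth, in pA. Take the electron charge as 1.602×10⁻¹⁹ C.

106 pA

I_n = √(2qI·B)
2qI·B = 2 × 1.602×10⁻¹⁹ × 6.52×10⁻⁶ × 5.38×10³ = 1.12×10⁻²⁰ A²
I_n = √(1.12×10⁻²⁰) = 1.06×10⁻¹⁰ A = 106 pA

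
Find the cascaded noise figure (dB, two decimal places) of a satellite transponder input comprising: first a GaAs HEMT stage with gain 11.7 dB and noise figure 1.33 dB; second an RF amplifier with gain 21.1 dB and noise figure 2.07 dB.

1.46 dB

Convert to linear (a loss of L dB is a gain of −L dB): F_i = 10^(NF_i/10), G_i = 10^(G_i,dB/10)
  Stage 1: F_1 = 10^(1.33/10) = 1.358, G_1 = 10^(11.7/10) = 14.79
  Stage 2: F_2 = 10^(2.07/10) = 1.611, G_2 = 10^(21.1/10) = 128.8
Friis cascade:
  F = 1.358 + (1.611 − 1)/14.79 = 1.400
NF = 10 log₁₀(1.400) = 1.46 dB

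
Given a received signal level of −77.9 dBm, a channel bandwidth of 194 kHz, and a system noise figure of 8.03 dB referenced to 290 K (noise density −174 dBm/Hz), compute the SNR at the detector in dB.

35.2 dB

Noise floor: N = −174 + 10 log₁₀(B) + NF
10 log₁₀(1.94×10⁵) = 52.88 dB
N = −174 + 52.88 + 8.03 = −113.09 dBm
SNR = P_sig − N = −77.9 − (−113.09) = 35.19 dB → 35.2 dB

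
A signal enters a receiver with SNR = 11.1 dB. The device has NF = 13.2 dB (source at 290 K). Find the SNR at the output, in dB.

By definition F = SNR_in/SNR_out, so in dB: SNR_out = SNR_in − NF
SNR_out = 11.1 − 13.2 = −2.1 dB

−2.1 dB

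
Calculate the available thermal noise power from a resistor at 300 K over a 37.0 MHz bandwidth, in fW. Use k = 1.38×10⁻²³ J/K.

153 fW

P_n = kTB = 1.38×10⁻²³ × 300 × 3.70×10⁷ = 1.53×10⁻¹³ W = 153 fW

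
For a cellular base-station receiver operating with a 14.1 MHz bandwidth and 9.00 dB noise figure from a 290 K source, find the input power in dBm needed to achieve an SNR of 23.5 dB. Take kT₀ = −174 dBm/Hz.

−70.0 dBm

Sensitivity = −174 + 10 log₁₀(B) + NF + SNR_min
= −174 + 71.49 + 9.00 + 23.5
= −70.01 dBm → −70.0 dBm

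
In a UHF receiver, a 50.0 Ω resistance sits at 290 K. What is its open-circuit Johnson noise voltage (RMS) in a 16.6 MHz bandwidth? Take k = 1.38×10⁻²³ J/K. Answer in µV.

3.65 µV

V_n = √(4kTRB)
4kTRB = 4 × 1.38×10⁻²³ × 290 × 5.00×10¹ × 1.66×10⁷ = 1.33×10⁻¹¹ V²
V_n = √(1.33×10⁻¹¹) = 3.65×10⁻⁶ V = 3.65 µV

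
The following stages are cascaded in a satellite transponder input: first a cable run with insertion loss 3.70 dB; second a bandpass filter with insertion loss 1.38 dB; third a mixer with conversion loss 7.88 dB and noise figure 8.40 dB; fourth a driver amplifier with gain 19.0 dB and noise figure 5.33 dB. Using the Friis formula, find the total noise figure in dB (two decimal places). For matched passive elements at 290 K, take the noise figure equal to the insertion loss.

Convert to linear (a loss of L dB is a gain of −L dB): F_i = 10^(NF_i/10), G_i = 10^(G_i,dB/10)
  Stage 1: F_1 = 10^(3.70/10) = 2.344, G_1 = 10^(−3.70/10) = 0.4266
  Stage 2: F_2 = 10^(1.38/10) = 1.374, G_2 = 10^(−1.38/10) = 0.7278
  Stage 3: F_3 = 10^(8.40/10) = 6.918, G_3 = 10^(−7.88/10) = 0.1629
  Stage 4: F_4 = 10^(5.33/10) = 3.412, G_4 = 10^(19.0/10) = 79.43
Friis cascade:
  F = 2.344 + (1.374 − 1)/0.4266 + (6.918 − 1)/0.3105 + (3.412 − 1)/0.05058 = 69.97
NF = 10 log₁₀(69.97) = 18.45 dB

18.45 dB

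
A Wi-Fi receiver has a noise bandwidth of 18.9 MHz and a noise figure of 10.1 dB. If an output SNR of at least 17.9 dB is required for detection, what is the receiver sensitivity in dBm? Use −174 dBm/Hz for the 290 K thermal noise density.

Sensitivity = −174 + 10 log₁₀(B) + NF + SNR_min
= −174 + 72.76 + 10.1 + 17.9
= −73.24 dBm → −73.2 dBm

−73.2 dBm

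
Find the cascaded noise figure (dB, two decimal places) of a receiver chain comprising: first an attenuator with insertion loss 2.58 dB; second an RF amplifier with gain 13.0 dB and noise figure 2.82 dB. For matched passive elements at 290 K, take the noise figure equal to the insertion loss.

5.40 dB

Convert to linear (a loss of L dB is a gain of −L dB): F_i = 10^(NF_i/10), G_i = 10^(G_i,dB/10)
  Stage 1: F_1 = 10^(2.58/10) = 1.811, G_1 = 10^(−2.58/10) = 0.5521
  Stage 2: F_2 = 10^(2.82/10) = 1.914, G_2 = 10^(13.0/10) = 19.95
Friis cascade:
  F = 1.811 + (1.914 − 1)/0.5521 = 3.467
NF = 10 log₁₀(3.467) = 5.40 dB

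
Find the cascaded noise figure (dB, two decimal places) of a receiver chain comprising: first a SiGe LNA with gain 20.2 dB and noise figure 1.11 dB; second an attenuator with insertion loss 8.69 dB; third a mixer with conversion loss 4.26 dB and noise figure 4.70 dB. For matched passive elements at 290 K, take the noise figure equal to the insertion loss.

Convert to linear (a loss of L dB is a gain of −L dB): F_i = 10^(NF_i/10), G_i = 10^(G_i,dB/10)
  Stage 1: F_1 = 10^(1.11/10) = 1.291, G_1 = 10^(20.2/10) = 104.7
  Stage 2: F_2 = 10^(8.69/10) = 7.396, G_2 = 10^(−8.69/10) = 0.1352
  Stage 3: F_3 = 10^(4.70/10) = 2.951, G_3 = 10^(−4.26/10) = 0.3750
Friis cascade:
  F = 1.291 + (7.396 − 1)/104.7 + (2.951 − 1)/14.16 = 1.490
NF = 10 log₁₀(1.490) = 1.73 dB

1.73 dB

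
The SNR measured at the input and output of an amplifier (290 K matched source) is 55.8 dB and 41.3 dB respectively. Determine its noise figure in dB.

14.5 dB

NF (dB) = SNR_in(dB) − SNR_out(dB) when the source is at T₀
NF = 55.8 − 41.3 = 14.5 dB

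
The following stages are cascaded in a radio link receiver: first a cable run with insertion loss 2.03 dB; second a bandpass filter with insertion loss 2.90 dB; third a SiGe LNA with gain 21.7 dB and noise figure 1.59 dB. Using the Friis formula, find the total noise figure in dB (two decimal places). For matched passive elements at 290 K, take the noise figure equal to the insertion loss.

6.52 dB

Convert to linear (a loss of L dB is a gain of −L dB): F_i = 10^(NF_i/10), G_i = 10^(G_i,dB/10)
  Stage 1: F_1 = 10^(2.03/10) = 1.596, G_1 = 10^(−2.03/10) = 0.6266
  Stage 2: F_2 = 10^(2.90/10) = 1.950, G_2 = 10^(−2.90/10) = 0.5129
  Stage 3: F_3 = 10^(1.59/10) = 1.442, G_3 = 10^(21.7/10) = 147.9
Friis cascade:
  F = 1.596 + (1.950 − 1)/0.6266 + (1.442 − 1)/0.3214 = 4.487
NF = 10 log₁₀(4.487) = 6.52 dB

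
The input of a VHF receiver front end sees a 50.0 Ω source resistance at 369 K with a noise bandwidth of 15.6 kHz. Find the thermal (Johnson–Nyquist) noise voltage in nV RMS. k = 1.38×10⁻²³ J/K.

126 nV

V_n = √(4kTRB)
4kTRB = 4 × 1.38×10⁻²³ × 369 × 5.00×10¹ × 1.56×10⁴ = 1.59×10⁻¹⁴ V²
V_n = √(1.59×10⁻¹⁴) = 1.26×10⁻⁷ V = 126 nV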